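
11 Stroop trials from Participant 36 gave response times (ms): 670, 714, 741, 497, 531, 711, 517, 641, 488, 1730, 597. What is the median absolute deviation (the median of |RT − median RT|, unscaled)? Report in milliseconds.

Sorted: 488, 497, 517, 531, 597, 641, 670, 711, 714, 741, 1730 → median = 641
|x − 641|: 29, 73, 100, 144, 110, 70, 124, 0, 153, 1089, 44
Sorted deviations: 0, 29, 44, 70, 73, 100, 110, 124, 144, 153, 1089 → MAD = 100

100 ms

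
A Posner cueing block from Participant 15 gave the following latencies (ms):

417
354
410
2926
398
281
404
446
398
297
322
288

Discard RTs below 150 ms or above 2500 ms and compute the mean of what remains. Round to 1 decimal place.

Excluded: 2926
Retained (n=11): Σ = 4015
Mean = 4015/11 = 365.0000

365.0 ms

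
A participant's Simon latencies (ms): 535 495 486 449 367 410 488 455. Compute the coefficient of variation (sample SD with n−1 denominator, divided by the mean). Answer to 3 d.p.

n = 8, Σ = 3685, M = 460.6250
Σ(x−M)² = 19601.875; s = √(19601.875/7) = 52.9176
CV = 52.9176 / 460.6250 = 0.11488

0.115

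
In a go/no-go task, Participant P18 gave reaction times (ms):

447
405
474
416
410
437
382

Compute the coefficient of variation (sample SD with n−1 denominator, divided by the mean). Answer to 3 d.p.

0.072

n = 7, Σ = 2971, M = 424.4286
Σ(x−M)² = 5581.714; s = √(5581.714/6) = 30.5006
CV = 30.5006 / 424.4286 = 0.07186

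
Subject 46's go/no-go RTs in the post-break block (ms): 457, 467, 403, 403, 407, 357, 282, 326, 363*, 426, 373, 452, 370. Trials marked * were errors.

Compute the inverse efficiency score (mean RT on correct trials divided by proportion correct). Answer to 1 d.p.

426.4 ms

Correct trials (n=12): 457, 467, 403, 403, 407, 357, 282, 326, 426, 373, 452, 370
Mean correct RT = 4723/12 = 393.5833 ms
Proportion correct = 12/13
IES = 393.5833 / (12/13) = 426.382 ms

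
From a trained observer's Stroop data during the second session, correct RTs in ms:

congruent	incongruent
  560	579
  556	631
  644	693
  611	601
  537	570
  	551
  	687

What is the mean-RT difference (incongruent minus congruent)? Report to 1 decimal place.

34.4 ms

M(congruent) = 2908/5 = 581.600
M(incongruent) = 4312/7 = 616.000
Difference = 616.000 − 581.600 = 34.400 ms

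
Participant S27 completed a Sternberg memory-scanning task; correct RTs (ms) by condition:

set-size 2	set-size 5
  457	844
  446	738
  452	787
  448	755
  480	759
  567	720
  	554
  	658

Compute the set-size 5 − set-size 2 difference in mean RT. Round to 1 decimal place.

251.9 ms

M(set-size 2) = 2850/6 = 475.000
M(set-size 5) = 5815/8 = 726.875
Difference = 726.875 − 475.000 = 251.875 ms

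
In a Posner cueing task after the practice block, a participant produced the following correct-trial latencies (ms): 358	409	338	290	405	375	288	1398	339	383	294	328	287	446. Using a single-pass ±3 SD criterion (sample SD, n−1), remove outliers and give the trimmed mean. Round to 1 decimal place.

n = 14, ΣRT = 5938, M = 424.143
Σ(x−M)² = 1054141.71; s = √(1054141.71/13) = 284.759
Cutoffs: 424.143 ± 3·284.759 → [-430.1, 1278.4]
Outside: 1398 → excluded.
Retained (n=13): Σ = 4540, mean = 4540/13 = 349.231

349.2 ms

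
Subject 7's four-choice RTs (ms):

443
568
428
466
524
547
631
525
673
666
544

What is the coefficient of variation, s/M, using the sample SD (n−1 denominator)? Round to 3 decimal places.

0.153

n = 11, Σ = 6015, M = 546.8182
Σ(x−M)² = 70093.636; s = √(70093.636/10) = 83.7219
CV = 83.7219 / 546.8182 = 0.15311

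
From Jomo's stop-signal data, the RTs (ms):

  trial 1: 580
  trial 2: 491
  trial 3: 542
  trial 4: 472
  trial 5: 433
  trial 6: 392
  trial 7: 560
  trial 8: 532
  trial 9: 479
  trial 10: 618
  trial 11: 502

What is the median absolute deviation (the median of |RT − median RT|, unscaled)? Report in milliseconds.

Sorted: 392, 433, 472, 479, 491, 502, 532, 542, 560, 580, 618 → median = 502
|x − 502|: 78, 11, 40, 30, 69, 110, 58, 30, 23, 116, 0
Sorted deviations: 0, 11, 23, 30, 30, 40, 58, 69, 78, 110, 116 → MAD = 40

40 ms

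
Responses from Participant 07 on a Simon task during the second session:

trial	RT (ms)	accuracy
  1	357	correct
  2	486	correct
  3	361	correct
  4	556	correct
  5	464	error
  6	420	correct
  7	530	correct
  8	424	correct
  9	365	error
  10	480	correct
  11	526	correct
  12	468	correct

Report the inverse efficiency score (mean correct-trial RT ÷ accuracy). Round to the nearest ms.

553 ms

Correct trials (n=10): 357, 486, 361, 556, 420, 530, 424, 480, 526, 468
Mean correct RT = 4608/10 = 460.8000 ms
Proportion correct = 10/12
IES = 460.8000 / (10/12) = 552.960 ms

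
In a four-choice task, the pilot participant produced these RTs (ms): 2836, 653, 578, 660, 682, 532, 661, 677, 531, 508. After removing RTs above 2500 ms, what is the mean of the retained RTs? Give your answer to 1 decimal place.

609.1 ms

Excluded: 2836
Retained (n=9): Σ = 5482
Mean = 5482/9 = 609.1111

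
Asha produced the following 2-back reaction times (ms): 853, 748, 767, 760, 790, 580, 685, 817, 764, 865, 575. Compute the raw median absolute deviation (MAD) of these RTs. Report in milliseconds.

53 ms

Sorted: 575, 580, 685, 748, 760, 764, 767, 790, 817, 853, 865 → median = 764
|x − 764|: 89, 16, 3, 4, 26, 184, 79, 53, 0, 101, 189
Sorted deviations: 0, 3, 4, 16, 26, 53, 79, 89, 101, 184, 189 → MAD = 53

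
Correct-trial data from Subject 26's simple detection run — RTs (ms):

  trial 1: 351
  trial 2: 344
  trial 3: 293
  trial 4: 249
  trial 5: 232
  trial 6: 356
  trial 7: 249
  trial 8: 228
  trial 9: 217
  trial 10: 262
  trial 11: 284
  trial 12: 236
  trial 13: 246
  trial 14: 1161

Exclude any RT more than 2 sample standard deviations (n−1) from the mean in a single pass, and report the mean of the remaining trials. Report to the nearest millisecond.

n = 14, ΣRT = 4708, M = 336.286
Σ(x−M)² = 761220.86; s = √(761220.86/13) = 241.982
Cutoffs: 336.286 ± 2·241.982 → [-147.7, 820.3]
Outside: 1161 → excluded.
Retained (n=13): Σ = 3547, mean = 3547/13 = 272.846

273 ms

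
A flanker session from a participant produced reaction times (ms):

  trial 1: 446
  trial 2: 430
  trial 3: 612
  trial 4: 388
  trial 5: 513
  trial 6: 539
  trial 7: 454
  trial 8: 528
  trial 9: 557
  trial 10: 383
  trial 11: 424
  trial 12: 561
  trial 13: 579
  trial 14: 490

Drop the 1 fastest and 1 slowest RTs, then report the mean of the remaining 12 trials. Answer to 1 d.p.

492.4 ms

Sorted: 383, 388, 424, 430, 446, 454, 490, 513, 528, 539, 557, 561, 579, 612
Drop lowest 1 (383) and highest 1 (612)
Remaining (n=12): Σ = 5909, mean = 5909/12 = 492.417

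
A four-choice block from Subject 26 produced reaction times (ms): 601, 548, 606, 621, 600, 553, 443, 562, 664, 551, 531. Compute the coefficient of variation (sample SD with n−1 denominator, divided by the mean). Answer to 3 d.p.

0.101

n = 11, Σ = 6280, M = 570.9091
Σ(x−M)² = 33432.909; s = √(33432.909/10) = 57.8212
CV = 57.8212 / 570.9091 = 0.10128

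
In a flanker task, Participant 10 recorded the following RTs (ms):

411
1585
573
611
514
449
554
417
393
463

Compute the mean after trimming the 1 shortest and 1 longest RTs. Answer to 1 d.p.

Sorted: 393, 411, 417, 449, 463, 514, 554, 573, 611, 1585
Drop lowest 1 (393) and highest 1 (1585)
Remaining (n=8): Σ = 3992, mean = 3992/8 = 499.000

499.0 ms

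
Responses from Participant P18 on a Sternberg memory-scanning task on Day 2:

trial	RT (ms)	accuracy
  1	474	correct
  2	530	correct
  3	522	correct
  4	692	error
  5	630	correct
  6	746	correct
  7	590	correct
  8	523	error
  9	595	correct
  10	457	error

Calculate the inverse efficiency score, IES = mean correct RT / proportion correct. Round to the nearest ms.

834 ms

Correct trials (n=7): 474, 530, 522, 630, 746, 590, 595
Mean correct RT = 4087/7 = 583.8571 ms
Proportion correct = 7/10
IES = 583.8571 / (7/10) = 834.082 ms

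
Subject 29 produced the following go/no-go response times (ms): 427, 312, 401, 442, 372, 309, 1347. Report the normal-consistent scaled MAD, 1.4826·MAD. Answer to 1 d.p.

60.8 ms

Sorted: 309, 312, 372, 401, 427, 442, 1347 → median = 401
|x − 401| sorted: 0, 26, 29, 41, 89, 92, 946 → MAD = 41
Robust SD ≈ 1.4826 × 41 = 60.787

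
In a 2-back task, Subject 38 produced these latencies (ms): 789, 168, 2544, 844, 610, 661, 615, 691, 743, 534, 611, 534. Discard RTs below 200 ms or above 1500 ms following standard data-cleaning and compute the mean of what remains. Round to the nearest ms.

Excluded: 168, 2544
Retained (n=10): Σ = 6632
Mean = 6632/10 = 663.2000

663 ms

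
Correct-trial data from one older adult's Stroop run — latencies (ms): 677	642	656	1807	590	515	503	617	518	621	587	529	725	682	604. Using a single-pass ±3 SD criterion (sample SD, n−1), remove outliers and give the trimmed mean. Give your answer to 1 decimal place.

604.7 ms

n = 15, ΣRT = 10273, M = 684.867
Σ(x−M)² = 1411405.73; s = √(1411405.73/14) = 317.513
Cutoffs: 684.867 ± 3·317.513 → [-267.7, 1637.4]
Outside: 1807 → excluded.
Retained (n=14): Σ = 8466, mean = 8466/14 = 604.714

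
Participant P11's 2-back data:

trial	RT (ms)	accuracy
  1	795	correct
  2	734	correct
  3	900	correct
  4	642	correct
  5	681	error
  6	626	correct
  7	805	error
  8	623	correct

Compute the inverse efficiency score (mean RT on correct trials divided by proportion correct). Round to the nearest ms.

Correct trials (n=6): 795, 734, 900, 642, 626, 623
Mean correct RT = 4320/6 = 720.0000 ms
Proportion correct = 6/8
IES = 720.0000 / (6/8) = 960.000 ms

960 ms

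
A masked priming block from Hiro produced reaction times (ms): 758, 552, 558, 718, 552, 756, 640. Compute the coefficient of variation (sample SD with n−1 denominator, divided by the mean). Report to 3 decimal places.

0.148

n = 7, Σ = 4534, M = 647.7143
Σ(x−M)² = 55259.429; s = √(55259.429/6) = 95.9682
CV = 95.9682 / 647.7143 = 0.14816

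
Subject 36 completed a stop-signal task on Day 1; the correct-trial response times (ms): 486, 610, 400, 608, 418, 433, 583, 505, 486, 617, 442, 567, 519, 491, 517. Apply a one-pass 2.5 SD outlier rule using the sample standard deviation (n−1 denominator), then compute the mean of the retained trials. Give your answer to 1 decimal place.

512.1 ms

n = 15, ΣRT = 7682, M = 512.133
Σ(x−M)² = 72347.73; s = √(72347.73/14) = 71.887
Cutoffs: 512.133 ± 2.5·71.887 → [332.4, 691.9]
No RTs fall outside the cutoffs; all 15 retained. Mean = 7682/15 = 512.133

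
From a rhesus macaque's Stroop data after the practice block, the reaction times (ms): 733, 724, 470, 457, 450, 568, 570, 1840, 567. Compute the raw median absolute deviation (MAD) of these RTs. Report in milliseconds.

Sorted: 450, 457, 470, 567, 568, 570, 724, 733, 1840 → median = 568
|x − 568|: 165, 156, 98, 111, 118, 0, 2, 1272, 1
Sorted deviations: 0, 1, 2, 98, 111, 118, 156, 165, 1272 → MAD = 111

111 ms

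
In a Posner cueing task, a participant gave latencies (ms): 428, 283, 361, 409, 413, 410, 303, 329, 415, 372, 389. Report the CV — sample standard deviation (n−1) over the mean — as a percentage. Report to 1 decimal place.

13.2%

n = 11, Σ = 4112, M = 373.8182
Σ(x−M)² = 24383.636; s = √(24383.636/10) = 49.3798
CV = 49.3798 / 373.8182 = 0.13210 = 13.210%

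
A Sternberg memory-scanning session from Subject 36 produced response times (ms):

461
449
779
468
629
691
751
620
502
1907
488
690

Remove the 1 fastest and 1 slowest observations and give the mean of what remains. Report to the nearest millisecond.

608 ms

Sorted: 449, 461, 468, 488, 502, 620, 629, 690, 691, 751, 779, 1907
Drop lowest 1 (449) and highest 1 (1907)
Remaining (n=10): Σ = 6079, mean = 6079/10 = 607.900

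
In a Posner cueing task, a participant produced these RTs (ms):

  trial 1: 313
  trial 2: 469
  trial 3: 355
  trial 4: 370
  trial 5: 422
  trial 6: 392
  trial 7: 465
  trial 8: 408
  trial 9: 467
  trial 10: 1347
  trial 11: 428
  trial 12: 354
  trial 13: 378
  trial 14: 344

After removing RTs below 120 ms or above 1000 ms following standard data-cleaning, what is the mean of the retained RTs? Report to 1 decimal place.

397.3 ms

Excluded: 1347
Retained (n=13): Σ = 5165
Mean = 5165/13 = 397.3077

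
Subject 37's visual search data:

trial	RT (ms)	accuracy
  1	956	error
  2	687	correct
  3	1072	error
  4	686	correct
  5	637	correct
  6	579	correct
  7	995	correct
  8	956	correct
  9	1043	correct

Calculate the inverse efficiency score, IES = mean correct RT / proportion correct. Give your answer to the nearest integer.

Correct trials (n=7): 687, 686, 637, 579, 995, 956, 1043
Mean correct RT = 5583/7 = 797.5714 ms
Proportion correct = 7/9
IES = 797.5714 / (7/9) = 1025.449 ms

1025 ms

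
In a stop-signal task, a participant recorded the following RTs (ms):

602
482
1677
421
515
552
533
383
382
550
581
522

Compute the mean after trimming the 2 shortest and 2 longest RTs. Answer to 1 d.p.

Sorted: 382, 383, 421, 482, 515, 522, 533, 550, 552, 581, 602, 1677
Drop lowest 2 (382, 383) and highest 2 (602, 1677)
Remaining (n=8): Σ = 4156, mean = 4156/8 = 519.500

519.5 ms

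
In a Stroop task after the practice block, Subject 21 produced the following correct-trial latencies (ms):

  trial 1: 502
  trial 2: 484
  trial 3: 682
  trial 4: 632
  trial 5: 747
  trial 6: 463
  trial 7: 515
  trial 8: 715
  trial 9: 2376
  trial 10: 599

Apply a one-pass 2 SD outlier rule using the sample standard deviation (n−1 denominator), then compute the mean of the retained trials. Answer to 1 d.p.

593.2 ms

n = 10, ΣRT = 7715, M = 771.500
Σ(x−M)² = 2951690.50; s = √(2951690.50/9) = 572.683
Cutoffs: 771.500 ± 2·572.683 → [-373.9, 1916.9]
Outside: 2376 → excluded.
Retained (n=9): Σ = 5339, mean = 5339/9 = 593.222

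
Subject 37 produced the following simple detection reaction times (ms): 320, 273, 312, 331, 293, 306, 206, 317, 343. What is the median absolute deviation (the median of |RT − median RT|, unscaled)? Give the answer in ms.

19 ms

Sorted: 206, 273, 293, 306, 312, 317, 320, 331, 343 → median = 312
|x − 312|: 8, 39, 0, 19, 19, 6, 106, 5, 31
Sorted deviations: 0, 5, 6, 8, 19, 19, 31, 39, 106 → MAD = 19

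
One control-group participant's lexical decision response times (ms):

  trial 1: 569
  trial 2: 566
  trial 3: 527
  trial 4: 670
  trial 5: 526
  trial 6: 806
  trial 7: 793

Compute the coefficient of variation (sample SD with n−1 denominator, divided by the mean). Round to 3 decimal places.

0.190

n = 7, Σ = 4457, M = 636.7143
Σ(x−M)² = 88071.429; s = √(88071.429/6) = 121.1552
CV = 121.1552 / 636.7143 = 0.19028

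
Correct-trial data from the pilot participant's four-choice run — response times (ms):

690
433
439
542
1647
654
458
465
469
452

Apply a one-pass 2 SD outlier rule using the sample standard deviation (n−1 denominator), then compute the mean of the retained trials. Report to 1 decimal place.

n = 10, ΣRT = 6249, M = 624.900
Σ(x−M)² = 1235652.90; s = √(1235652.90/9) = 370.533
Cutoffs: 624.900 ± 2·370.533 → [-116.2, 1366.0]
Outside: 1647 → excluded.
Retained (n=9): Σ = 4602, mean = 4602/9 = 511.333

511.3 ms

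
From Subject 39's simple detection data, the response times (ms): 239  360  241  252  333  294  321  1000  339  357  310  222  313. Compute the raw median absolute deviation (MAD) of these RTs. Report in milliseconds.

Sorted: 222, 239, 241, 252, 294, 310, 313, 321, 333, 339, 357, 360, 1000 → median = 313
|x − 313|: 74, 47, 72, 61, 20, 19, 8, 687, 26, 44, 3, 91, 0
Sorted deviations: 0, 3, 8, 19, 20, 26, 44, 47, 61, 72, 74, 91, 687 → MAD = 44

44 ms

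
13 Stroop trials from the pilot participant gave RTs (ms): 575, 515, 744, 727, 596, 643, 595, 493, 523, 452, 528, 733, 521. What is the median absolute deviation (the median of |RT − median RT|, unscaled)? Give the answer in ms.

Sorted: 452, 493, 515, 521, 523, 528, 575, 595, 596, 643, 727, 733, 744 → median = 575
|x − 575|: 0, 60, 169, 152, 21, 68, 20, 82, 52, 123, 47, 158, 54
Sorted deviations: 0, 20, 21, 47, 52, 54, 60, 68, 82, 123, 152, 158, 169 → MAD = 60

60 ms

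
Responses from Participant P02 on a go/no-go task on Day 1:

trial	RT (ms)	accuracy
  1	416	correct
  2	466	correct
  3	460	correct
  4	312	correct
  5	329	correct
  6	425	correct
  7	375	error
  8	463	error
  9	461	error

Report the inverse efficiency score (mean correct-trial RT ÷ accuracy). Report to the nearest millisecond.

Correct trials (n=6): 416, 466, 460, 312, 329, 425
Mean correct RT = 2408/6 = 401.3333 ms
Proportion correct = 6/9
IES = 401.3333 / (6/9) = 602.000 ms

602 ms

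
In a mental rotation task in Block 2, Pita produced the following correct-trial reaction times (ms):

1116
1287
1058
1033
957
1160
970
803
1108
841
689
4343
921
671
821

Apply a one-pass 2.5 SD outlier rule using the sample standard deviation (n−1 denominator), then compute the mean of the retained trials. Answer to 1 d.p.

n = 15, ΣRT = 17778, M = 1185.200
Σ(x−M)² = 11108788.40; s = √(11108788.40/14) = 890.778
Cutoffs: 1185.200 ± 2.5·890.778 → [-1041.7, 3412.1]
Outside: 4343 → excluded.
Retained (n=14): Σ = 13435, mean = 13435/14 = 959.643

959.6 ms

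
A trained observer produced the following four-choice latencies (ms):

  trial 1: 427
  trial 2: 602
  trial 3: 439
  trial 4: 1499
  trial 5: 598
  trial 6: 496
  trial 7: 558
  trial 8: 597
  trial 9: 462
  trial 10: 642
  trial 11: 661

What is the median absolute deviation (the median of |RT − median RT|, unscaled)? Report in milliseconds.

Sorted: 427, 439, 462, 496, 558, 597, 598, 602, 642, 661, 1499 → median = 597
|x − 597|: 170, 5, 158, 902, 1, 101, 39, 0, 135, 45, 64
Sorted deviations: 0, 1, 5, 39, 45, 64, 101, 135, 158, 170, 902 → MAD = 64

64 ms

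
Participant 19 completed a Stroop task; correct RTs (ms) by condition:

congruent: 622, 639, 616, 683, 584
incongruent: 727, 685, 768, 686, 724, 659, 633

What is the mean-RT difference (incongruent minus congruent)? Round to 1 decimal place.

M(congruent) = 3144/5 = 628.800
M(incongruent) = 4882/7 = 697.429
Difference = 697.429 − 628.800 = 68.629 ms

68.6 ms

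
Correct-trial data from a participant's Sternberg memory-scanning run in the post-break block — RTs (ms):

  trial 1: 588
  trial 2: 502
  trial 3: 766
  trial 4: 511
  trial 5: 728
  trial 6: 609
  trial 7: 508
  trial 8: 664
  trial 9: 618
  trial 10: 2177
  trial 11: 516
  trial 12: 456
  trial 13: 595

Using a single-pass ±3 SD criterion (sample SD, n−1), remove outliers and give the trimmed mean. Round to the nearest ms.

n = 13, ΣRT = 9238, M = 710.615
Σ(x−M)² = 2430255.08; s = √(2430255.08/12) = 450.024
Cutoffs: 710.615 ± 3·450.024 → [-639.5, 2060.7]
Outside: 2177 → excluded.
Retained (n=12): Σ = 7061, mean = 7061/12 = 588.417

588 ms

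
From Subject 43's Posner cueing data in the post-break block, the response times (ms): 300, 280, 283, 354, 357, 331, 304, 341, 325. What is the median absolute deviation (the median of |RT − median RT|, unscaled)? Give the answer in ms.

25 ms

Sorted: 280, 283, 300, 304, 325, 331, 341, 354, 357 → median = 325
|x − 325|: 25, 45, 42, 29, 32, 6, 21, 16, 0
Sorted deviations: 0, 6, 16, 21, 25, 29, 32, 42, 45 → MAD = 25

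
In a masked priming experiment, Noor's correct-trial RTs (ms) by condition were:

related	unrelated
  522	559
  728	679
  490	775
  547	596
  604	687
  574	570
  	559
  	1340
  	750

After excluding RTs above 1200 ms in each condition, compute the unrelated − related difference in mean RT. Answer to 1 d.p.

69.4 ms

unrelated: exclude 1340
M(related) = 3465/6 = 577.500
M(unrelated) = 5175/8 = 646.875
Difference = 646.875 − 577.500 = 69.375 ms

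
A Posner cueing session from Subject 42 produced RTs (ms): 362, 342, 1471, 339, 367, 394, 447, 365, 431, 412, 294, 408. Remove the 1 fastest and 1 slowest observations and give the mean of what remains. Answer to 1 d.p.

Sorted: 294, 339, 342, 362, 365, 367, 394, 408, 412, 431, 447, 1471
Drop lowest 1 (294) and highest 1 (1471)
Remaining (n=10): Σ = 3867, mean = 3867/10 = 386.700

386.7 ms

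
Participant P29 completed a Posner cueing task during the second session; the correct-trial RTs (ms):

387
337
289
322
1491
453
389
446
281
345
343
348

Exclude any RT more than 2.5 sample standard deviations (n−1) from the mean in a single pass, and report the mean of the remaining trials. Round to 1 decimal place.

n = 12, ΣRT = 5431, M = 452.583
Σ(x−M)² = 1207828.92; s = √(1207828.92/11) = 331.365
Cutoffs: 452.583 ± 2.5·331.365 → [-375.8, 1281.0]
Outside: 1491 → excluded.
Retained (n=11): Σ = 3940, mean = 3940/11 = 358.182

358.2 ms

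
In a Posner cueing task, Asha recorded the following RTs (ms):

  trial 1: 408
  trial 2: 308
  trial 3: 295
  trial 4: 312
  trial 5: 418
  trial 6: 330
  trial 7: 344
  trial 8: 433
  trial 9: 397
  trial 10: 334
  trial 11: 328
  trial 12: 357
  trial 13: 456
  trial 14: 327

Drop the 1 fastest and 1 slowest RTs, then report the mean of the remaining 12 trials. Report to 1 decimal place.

358.0 ms

Sorted: 295, 308, 312, 327, 328, 330, 334, 344, 357, 397, 408, 418, 433, 456
Drop lowest 1 (295) and highest 1 (456)
Remaining (n=12): Σ = 4296, mean = 4296/12 = 358.000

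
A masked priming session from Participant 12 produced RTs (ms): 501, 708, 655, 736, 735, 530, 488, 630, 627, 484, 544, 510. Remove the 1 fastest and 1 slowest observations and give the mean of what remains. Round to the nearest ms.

Sorted: 484, 488, 501, 510, 530, 544, 627, 630, 655, 708, 735, 736
Drop lowest 1 (484) and highest 1 (736)
Remaining (n=10): Σ = 5928, mean = 5928/10 = 592.800

593 ms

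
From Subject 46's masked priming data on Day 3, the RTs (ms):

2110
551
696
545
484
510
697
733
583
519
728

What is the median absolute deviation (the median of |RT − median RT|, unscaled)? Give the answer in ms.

99 ms

Sorted: 484, 510, 519, 545, 551, 583, 696, 697, 728, 733, 2110 → median = 583
|x − 583|: 1527, 32, 113, 38, 99, 73, 114, 150, 0, 64, 145
Sorted deviations: 0, 32, 38, 64, 73, 99, 113, 114, 145, 150, 1527 → MAD = 99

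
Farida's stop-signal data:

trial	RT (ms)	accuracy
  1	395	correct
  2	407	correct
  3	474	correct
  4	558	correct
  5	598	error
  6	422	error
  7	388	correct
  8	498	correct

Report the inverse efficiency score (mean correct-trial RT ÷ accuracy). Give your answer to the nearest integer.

604 ms

Correct trials (n=6): 395, 407, 474, 558, 388, 498
Mean correct RT = 2720/6 = 453.3333 ms
Proportion correct = 6/8
IES = 453.3333 / (6/8) = 604.444 ms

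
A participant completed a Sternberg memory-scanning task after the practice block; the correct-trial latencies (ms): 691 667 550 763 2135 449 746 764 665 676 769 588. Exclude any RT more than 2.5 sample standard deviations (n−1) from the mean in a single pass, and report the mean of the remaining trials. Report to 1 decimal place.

n = 12, ΣRT = 9463, M = 788.583
Σ(x−M)² = 2081018.92; s = √(2081018.92/11) = 434.952
Cutoffs: 788.583 ± 2.5·434.952 → [-298.8, 1876.0]
Outside: 2135 → excluded.
Retained (n=11): Σ = 7328, mean = 7328/11 = 666.182

666.2 ms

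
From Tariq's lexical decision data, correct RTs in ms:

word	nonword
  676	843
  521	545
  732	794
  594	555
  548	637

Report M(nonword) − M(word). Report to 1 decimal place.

60.6 ms

M(word) = 3071/5 = 614.200
M(nonword) = 3374/5 = 674.800
Difference = 674.800 − 614.200 = 60.600 ms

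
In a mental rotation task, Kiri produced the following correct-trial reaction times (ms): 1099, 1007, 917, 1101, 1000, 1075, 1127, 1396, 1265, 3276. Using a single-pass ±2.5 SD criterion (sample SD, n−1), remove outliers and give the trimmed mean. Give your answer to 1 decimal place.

n = 10, ΣRT = 13263, M = 1326.300
Σ(x−M)² = 4391194.10; s = √(4391194.10/9) = 698.506
Cutoffs: 1326.300 ± 2.5·698.506 → [-420.0, 3072.6]
Outside: 3276 → excluded.
Retained (n=9): Σ = 9987, mean = 9987/9 = 1109.667

1109.7 ms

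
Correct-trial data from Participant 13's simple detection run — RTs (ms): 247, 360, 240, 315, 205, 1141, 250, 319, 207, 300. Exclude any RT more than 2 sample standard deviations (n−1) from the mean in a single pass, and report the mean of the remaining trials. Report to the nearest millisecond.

271 ms

n = 10, ΣRT = 3584, M = 358.400
Σ(x−M)² = 703944.40; s = √(703944.40/9) = 279.671
Cutoffs: 358.400 ± 2·279.671 → [-200.9, 917.7]
Outside: 1141 → excluded.
Retained (n=9): Σ = 2443, mean = 2443/9 = 271.444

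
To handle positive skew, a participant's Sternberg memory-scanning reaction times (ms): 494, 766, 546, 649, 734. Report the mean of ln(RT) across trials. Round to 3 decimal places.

6.444

ln(RT): 6.2025, 6.6412, 6.3026, 6.4754, 6.5985
Σ ln(RT) = 32.2203
Mean = 32.2203/5 = 6.44406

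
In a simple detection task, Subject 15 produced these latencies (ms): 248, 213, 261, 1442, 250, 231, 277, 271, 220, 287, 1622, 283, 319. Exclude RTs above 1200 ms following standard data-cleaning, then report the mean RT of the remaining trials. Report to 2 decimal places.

260.00 ms

Excluded: 1442, 1622
Retained (n=11): Σ = 2860
Mean = 2860/11 = 260.0000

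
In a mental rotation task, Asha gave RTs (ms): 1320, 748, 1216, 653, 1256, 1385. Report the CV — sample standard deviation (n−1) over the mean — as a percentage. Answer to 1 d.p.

28.6%

n = 6, Σ = 6578, M = 1096.3333
Σ(x−M)² = 491049.333; s = √(491049.333/5) = 313.3845
CV = 313.3845 / 1096.3333 = 0.28585 = 28.585%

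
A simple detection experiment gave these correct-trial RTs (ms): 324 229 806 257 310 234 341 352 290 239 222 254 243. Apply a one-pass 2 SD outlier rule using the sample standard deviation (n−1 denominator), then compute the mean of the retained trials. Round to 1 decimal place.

274.6 ms

n = 13, ΣRT = 4101, M = 315.462
Σ(x−M)² = 284505.23; s = √(284505.23/12) = 153.977
Cutoffs: 315.462 ± 2·153.977 → [7.5, 623.4]
Outside: 806 → excluded.
Retained (n=12): Σ = 3295, mean = 3295/12 = 274.583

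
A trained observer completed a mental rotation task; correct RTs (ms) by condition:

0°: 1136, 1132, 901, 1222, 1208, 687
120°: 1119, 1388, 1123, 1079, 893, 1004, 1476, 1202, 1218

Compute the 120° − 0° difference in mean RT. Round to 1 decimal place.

M(0°) = 6286/6 = 1047.667
M(120°) = 10502/9 = 1166.889
Difference = 1166.889 − 1047.667 = 119.222 ms

119.2 ms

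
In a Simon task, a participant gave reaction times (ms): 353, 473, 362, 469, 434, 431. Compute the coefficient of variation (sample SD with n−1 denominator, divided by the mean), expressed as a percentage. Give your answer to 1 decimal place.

12.3%

n = 6, Σ = 2522, M = 420.3333
Σ(x−M)² = 13379.333; s = √(13379.333/5) = 51.7288
CV = 51.7288 / 420.3333 = 0.12307 = 12.307%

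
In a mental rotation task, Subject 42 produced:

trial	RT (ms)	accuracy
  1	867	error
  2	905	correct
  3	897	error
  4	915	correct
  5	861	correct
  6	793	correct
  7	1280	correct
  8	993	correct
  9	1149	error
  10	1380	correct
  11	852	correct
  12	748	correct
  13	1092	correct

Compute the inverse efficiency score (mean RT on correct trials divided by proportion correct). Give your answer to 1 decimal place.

1276.5 ms

Correct trials (n=10): 905, 915, 861, 793, 1280, 993, 1380, 852, 748, 1092
Mean correct RT = 9819/10 = 981.9000 ms
Proportion correct = 10/13
IES = 981.9000 / (10/13) = 1276.470 ms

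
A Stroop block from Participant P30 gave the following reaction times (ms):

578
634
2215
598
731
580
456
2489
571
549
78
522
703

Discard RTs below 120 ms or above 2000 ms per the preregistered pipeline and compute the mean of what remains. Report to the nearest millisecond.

592 ms

Excluded: 78, 2215, 2489
Retained (n=10): Σ = 5922
Mean = 5922/10 = 592.2000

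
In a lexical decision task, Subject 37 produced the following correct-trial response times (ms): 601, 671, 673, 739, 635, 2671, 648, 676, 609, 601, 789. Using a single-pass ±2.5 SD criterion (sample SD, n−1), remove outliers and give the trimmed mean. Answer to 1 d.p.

664.2 ms

n = 11, ΣRT = 9313, M = 846.636
Σ(x−M)² = 3694716.55; s = √(3694716.55/10) = 607.842
Cutoffs: 846.636 ± 2.5·607.842 → [-673.0, 2366.2]
Outside: 2671 → excluded.
Retained (n=10): Σ = 6642, mean = 6642/10 = 664.200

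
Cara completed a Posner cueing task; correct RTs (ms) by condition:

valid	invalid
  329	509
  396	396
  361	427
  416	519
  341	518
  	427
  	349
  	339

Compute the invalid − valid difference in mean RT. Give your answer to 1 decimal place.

M(valid) = 1843/5 = 368.600
M(invalid) = 3484/8 = 435.500
Difference = 435.500 − 368.600 = 66.900 ms

66.9 ms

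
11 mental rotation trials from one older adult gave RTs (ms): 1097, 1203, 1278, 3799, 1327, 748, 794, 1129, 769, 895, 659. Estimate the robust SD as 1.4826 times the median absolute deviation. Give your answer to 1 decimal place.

Sorted: 659, 748, 769, 794, 895, 1097, 1129, 1203, 1278, 1327, 3799 → median = 1097
|x − 1097| sorted: 0, 32, 106, 181, 202, 230, 303, 328, 349, 438, 2702 → MAD = 230
Robust SD ≈ 1.4826 × 230 = 340.998

341.0 ms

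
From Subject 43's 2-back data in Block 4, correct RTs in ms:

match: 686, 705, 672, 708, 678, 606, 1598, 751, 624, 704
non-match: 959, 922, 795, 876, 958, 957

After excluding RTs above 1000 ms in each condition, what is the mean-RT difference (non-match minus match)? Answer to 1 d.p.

match: exclude 1598
M(match) = 6134/9 = 681.556
M(non-match) = 5467/6 = 911.167
Difference = 911.167 − 681.556 = 229.611 ms

229.6 ms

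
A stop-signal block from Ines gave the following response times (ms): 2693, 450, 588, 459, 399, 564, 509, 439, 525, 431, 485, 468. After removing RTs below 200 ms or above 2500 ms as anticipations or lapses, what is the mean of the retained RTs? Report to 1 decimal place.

Excluded: 2693
Retained (n=11): Σ = 5317
Mean = 5317/11 = 483.3636

483.4 ms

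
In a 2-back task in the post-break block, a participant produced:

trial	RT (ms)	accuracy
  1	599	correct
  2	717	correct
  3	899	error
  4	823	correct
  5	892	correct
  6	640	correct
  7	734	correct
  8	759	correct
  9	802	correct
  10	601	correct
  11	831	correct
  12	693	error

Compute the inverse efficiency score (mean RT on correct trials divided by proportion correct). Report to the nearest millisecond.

888 ms

Correct trials (n=10): 599, 717, 823, 892, 640, 734, 759, 802, 601, 831
Mean correct RT = 7398/10 = 739.8000 ms
Proportion correct = 10/12
IES = 739.8000 / (10/12) = 887.760 ms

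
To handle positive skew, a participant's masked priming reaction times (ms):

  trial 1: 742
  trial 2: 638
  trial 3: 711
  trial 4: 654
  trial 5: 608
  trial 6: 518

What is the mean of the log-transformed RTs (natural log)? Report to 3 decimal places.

6.463

ln(RT): 6.6093, 6.4583, 6.5667, 6.4831, 6.4102, 6.2500
Σ ln(RT) = 38.7776
Mean = 38.7776/6 = 6.46294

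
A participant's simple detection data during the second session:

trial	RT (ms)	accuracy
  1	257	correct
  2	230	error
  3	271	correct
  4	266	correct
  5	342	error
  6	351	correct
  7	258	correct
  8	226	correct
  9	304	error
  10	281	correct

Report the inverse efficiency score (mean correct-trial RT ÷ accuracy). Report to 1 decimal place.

389.8 ms

Correct trials (n=7): 257, 271, 266, 351, 258, 226, 281
Mean correct RT = 1910/7 = 272.8571 ms
Proportion correct = 7/10
IES = 272.8571 / (7/10) = 389.796 ms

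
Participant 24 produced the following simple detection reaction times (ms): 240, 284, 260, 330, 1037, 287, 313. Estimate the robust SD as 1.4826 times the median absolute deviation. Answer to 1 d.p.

Sorted: 240, 260, 284, 287, 313, 330, 1037 → median = 287
|x − 287| sorted: 0, 3, 26, 27, 43, 47, 750 → MAD = 27
Robust SD ≈ 1.4826 × 27 = 40.030

40.0 ms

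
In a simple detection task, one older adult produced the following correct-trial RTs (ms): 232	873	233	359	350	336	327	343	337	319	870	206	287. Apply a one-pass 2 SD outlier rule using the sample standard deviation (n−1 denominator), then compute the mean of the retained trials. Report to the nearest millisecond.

n = 13, ΣRT = 5072, M = 390.154
Σ(x−M)² = 577271.69; s = √(577271.69/12) = 219.331
Cutoffs: 390.154 ± 2·219.331 → [-48.5, 828.8]
Outside: 870, 873 → excluded.
Retained (n=11): Σ = 3329, mean = 3329/11 = 302.636

303 ms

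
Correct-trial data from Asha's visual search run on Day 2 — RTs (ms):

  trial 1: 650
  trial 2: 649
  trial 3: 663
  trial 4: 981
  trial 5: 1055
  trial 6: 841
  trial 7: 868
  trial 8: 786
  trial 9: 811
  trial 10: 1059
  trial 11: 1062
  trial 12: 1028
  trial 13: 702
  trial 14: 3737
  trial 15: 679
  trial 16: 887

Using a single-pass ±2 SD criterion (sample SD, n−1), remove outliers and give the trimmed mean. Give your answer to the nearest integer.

n = 16, ΣRT = 16458, M = 1028.625
Σ(x−M)² = 8177659.75; s = √(8177659.75/15) = 738.361
Cutoffs: 1028.625 ± 2·738.361 → [-448.1, 2505.3]
Outside: 3737 → excluded.
Retained (n=15): Σ = 12721, mean = 12721/15 = 848.067

848 ms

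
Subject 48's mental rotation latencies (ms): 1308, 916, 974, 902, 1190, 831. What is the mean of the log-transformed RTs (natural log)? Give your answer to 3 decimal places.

6.914

ln(RT): 7.1763, 6.8200, 6.8814, 6.8046, 7.0817, 6.7226
Σ ln(RT) = 41.4866
Mean = 41.4866/6 = 6.91444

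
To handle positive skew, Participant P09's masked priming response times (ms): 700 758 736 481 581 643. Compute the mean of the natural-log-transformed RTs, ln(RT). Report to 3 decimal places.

ln(RT): 6.5511, 6.6307, 6.6012, 6.1759, 6.3648, 6.4661
Σ ln(RT) = 38.7898
Mean = 38.7898/6 = 6.46496

6.465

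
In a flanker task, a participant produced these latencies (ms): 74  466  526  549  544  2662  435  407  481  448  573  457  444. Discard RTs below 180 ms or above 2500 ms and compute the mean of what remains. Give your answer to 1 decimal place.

484.5 ms

Excluded: 74, 2662
Retained (n=11): Σ = 5330
Mean = 5330/11 = 484.5455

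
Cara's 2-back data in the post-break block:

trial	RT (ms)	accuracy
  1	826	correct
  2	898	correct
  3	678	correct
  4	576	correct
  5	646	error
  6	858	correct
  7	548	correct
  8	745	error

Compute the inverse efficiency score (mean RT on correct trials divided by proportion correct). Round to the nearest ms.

974 ms

Correct trials (n=6): 826, 898, 678, 576, 858, 548
Mean correct RT = 4384/6 = 730.6667 ms
Proportion correct = 6/8
IES = 730.6667 / (6/8) = 974.222 ms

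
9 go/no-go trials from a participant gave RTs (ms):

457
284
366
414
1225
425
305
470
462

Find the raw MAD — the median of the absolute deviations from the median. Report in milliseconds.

Sorted: 284, 305, 366, 414, 425, 457, 462, 470, 1225 → median = 425
|x − 425|: 32, 141, 59, 11, 800, 0, 120, 45, 37
Sorted deviations: 0, 11, 32, 37, 45, 59, 120, 141, 800 → MAD = 45

45 ms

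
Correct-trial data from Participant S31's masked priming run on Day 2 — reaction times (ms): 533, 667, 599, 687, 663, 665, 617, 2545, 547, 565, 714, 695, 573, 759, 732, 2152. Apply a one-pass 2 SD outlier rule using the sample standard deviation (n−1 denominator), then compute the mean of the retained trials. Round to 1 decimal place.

n = 16, ΣRT = 13713, M = 857.062
Σ(x−M)² = 5228950.94; s = √(5228950.94/15) = 590.421
Cutoffs: 857.062 ± 2·590.421 → [-323.8, 2037.9]
Outside: 2152, 2545 → excluded.
Retained (n=14): Σ = 9016, mean = 9016/14 = 644.000

644.0 ms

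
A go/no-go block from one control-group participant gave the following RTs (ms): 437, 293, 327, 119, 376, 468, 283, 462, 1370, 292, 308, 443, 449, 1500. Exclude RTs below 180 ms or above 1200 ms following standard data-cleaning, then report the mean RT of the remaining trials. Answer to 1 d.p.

Excluded: 119, 1370, 1500
Retained (n=11): Σ = 4138
Mean = 4138/11 = 376.1818

376.2 ms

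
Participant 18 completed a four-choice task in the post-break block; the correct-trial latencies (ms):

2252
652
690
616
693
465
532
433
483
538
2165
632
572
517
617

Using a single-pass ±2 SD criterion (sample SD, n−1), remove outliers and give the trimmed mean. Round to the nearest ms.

572 ms

n = 15, ΣRT = 11857, M = 790.467
Σ(x−M)² = 4731131.73; s = √(4731131.73/14) = 581.324
Cutoffs: 790.467 ± 2·581.324 → [-372.2, 1953.1]
Outside: 2165, 2252 → excluded.
Retained (n=13): Σ = 7440, mean = 7440/13 = 572.308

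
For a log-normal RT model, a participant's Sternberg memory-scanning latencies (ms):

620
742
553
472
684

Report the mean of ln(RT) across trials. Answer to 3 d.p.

ln(RT): 6.4297, 6.6093, 6.3154, 6.1570, 6.5280
Σ ln(RT) = 32.0394
Mean = 32.0394/5 = 6.40787

6.408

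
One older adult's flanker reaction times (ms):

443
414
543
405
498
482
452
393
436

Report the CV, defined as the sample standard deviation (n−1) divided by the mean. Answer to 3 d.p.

0.107

n = 9, Σ = 4066, M = 451.7778
Σ(x−M)² = 18767.556; s = √(18767.556/8) = 48.4350
CV = 48.4350 / 451.7778 = 0.10721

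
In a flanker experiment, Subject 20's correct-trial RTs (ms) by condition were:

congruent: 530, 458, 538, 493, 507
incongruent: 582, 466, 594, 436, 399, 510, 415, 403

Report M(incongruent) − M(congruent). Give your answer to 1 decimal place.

-29.6 ms

M(congruent) = 2526/5 = 505.200
M(incongruent) = 3805/8 = 475.625
Difference = 475.625 − 505.200 = -29.575 ms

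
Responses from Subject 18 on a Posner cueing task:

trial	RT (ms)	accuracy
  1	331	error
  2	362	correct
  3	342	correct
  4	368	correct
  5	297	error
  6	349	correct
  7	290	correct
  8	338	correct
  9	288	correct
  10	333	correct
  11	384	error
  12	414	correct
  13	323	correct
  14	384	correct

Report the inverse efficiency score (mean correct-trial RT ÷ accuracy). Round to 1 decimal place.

438.6 ms

Correct trials (n=11): 362, 342, 368, 349, 290, 338, 288, 333, 414, 323, 384
Mean correct RT = 3791/11 = 344.6364 ms
Proportion correct = 11/14
IES = 344.6364 / (11/14) = 438.628 ms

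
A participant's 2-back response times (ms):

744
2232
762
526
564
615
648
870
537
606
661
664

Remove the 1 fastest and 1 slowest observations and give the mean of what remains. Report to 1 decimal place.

Sorted: 526, 537, 564, 606, 615, 648, 661, 664, 744, 762, 870, 2232
Drop lowest 1 (526) and highest 1 (2232)
Remaining (n=10): Σ = 6671, mean = 6671/10 = 667.100

667.1 ms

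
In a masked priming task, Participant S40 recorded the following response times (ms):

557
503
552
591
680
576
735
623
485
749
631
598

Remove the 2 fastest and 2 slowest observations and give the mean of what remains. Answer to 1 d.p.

Sorted: 485, 503, 552, 557, 576, 591, 598, 623, 631, 680, 735, 749
Drop lowest 2 (485, 503) and highest 2 (735, 749)
Remaining (n=8): Σ = 4808, mean = 4808/8 = 601.000

601.0 ms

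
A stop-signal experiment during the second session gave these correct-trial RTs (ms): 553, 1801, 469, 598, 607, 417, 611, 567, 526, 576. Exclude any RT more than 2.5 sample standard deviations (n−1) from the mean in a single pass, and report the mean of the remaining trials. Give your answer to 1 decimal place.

n = 10, ΣRT = 6725, M = 672.500
Σ(x−M)² = 1450012.50; s = √(1450012.50/9) = 401.388
Cutoffs: 672.500 ± 2.5·401.388 → [-331.0, 1676.0]
Outside: 1801 → excluded.
Retained (n=9): Σ = 4924, mean = 4924/9 = 547.111

547.1 ms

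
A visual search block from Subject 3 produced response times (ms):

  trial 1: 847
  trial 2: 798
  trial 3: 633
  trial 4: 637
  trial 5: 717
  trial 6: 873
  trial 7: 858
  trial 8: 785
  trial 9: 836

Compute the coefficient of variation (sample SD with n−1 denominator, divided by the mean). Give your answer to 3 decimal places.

n = 9, Σ = 6984, M = 776.0000
Σ(x−M)² = 68590.000; s = √(68590.000/8) = 92.5945
CV = 92.5945 / 776.0000 = 0.11932

0.119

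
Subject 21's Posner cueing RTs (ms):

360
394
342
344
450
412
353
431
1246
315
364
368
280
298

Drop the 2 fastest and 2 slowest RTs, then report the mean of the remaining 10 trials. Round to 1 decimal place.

368.3 ms

Sorted: 280, 298, 315, 342, 344, 353, 360, 364, 368, 394, 412, 431, 450, 1246
Drop lowest 2 (280, 298) and highest 2 (450, 1246)
Remaining (n=10): Σ = 3683, mean = 3683/10 = 368.300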